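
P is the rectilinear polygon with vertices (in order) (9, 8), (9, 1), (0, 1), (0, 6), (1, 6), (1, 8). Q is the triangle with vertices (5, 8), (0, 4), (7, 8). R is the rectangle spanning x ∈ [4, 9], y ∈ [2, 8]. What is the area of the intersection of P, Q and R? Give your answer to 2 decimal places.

The intersection is the polygon with vertices (4,6.286), (4,7.2), (5,8), (7,8).
By the shoelace formula its area is 2.17.

2.17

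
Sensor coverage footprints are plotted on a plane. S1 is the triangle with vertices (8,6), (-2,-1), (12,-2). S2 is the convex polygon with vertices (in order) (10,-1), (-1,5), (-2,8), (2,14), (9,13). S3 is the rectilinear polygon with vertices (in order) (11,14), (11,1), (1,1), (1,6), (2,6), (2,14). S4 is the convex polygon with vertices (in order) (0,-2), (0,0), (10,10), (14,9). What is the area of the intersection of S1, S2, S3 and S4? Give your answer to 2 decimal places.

The intersection is the polygon with vertices (3.256,2.679), (8,6), (8.615,4.769), (4.849,1.81).
By the shoelace formula its area is 7.94.

7.94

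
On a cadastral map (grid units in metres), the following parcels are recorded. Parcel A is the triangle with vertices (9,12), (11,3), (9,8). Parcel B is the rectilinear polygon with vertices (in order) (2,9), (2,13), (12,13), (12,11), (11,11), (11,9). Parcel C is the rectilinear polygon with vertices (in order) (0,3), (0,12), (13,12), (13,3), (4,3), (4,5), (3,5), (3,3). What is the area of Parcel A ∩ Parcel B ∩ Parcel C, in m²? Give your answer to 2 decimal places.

1.00

The intersection is the polygon with vertices (9,9), (9,12), (9.667,9).
By the shoelace formula its area is 1.00.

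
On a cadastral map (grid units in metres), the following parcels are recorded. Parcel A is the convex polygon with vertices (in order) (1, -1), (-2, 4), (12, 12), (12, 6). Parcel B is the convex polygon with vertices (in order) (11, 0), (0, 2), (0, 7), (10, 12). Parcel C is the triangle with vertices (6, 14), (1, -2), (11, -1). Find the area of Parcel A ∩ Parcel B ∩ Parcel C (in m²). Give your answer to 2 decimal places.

The intersection is the polygon with vertices (4.444,1.192), (2.129,1.613), (3.935,7.391), (7.52,9.44), (9.25,4.25).
By the shoelace formula its area is 33.82.

33.82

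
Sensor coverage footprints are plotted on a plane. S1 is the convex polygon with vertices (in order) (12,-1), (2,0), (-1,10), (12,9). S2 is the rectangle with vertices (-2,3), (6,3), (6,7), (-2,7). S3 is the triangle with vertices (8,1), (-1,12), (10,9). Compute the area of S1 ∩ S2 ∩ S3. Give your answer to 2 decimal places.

5.17

The intersection is the polygon with vertices (6,7), (6,3.444), (3.091,7).
By the shoelace formula its area is 5.17.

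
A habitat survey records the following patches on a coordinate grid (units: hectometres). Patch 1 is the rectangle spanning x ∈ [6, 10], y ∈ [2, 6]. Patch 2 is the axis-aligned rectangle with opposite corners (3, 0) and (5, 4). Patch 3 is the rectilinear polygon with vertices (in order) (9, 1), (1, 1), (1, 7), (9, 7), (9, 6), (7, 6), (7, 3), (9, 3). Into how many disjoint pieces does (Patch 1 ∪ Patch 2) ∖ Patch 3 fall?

2

(Patch 1 ∪ Patch 2) ∖ Patch 3 splits into 2 disjoint pieces (area 10, area 2).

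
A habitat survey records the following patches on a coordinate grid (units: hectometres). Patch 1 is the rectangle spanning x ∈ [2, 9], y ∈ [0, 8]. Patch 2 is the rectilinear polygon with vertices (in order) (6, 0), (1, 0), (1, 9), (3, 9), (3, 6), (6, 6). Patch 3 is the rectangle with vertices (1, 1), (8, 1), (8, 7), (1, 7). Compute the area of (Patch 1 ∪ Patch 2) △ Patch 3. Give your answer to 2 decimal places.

24.00

|Patch 1 ∪ Patch 2| = 66.
|(Patch 1 ∪ Patch 2) ∩ Patch 3| = 42.
|(Patch 1 ∪ Patch 2) △ Patch 3| = 66 + 42 − 84 = 24.00.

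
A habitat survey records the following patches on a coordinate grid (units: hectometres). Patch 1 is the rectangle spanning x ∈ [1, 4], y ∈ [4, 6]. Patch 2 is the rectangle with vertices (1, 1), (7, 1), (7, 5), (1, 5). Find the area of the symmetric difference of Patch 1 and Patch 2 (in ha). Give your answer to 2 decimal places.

24.00

|Patch 1∩Patch 2|: x∈[1,4], y∈[4,5] → 3·1 = 3.
|Patch 1 △ Patch 2| = |Patch 1| + |Patch 2| − 2·|Patch 1∩Patch 2| = 6 + 24 − 6 = 24.00.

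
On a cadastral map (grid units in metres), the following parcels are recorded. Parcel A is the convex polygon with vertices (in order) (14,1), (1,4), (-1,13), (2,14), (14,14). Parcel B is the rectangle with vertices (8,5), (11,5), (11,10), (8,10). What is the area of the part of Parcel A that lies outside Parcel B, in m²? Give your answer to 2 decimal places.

144.00

|Parcel A| = 159, |Parcel A∩Parcel B| = 15.
|Parcel A ∖ Parcel B| = |Parcel A| − |Parcel A∩Parcel B| = 159 − 15 = 144.00.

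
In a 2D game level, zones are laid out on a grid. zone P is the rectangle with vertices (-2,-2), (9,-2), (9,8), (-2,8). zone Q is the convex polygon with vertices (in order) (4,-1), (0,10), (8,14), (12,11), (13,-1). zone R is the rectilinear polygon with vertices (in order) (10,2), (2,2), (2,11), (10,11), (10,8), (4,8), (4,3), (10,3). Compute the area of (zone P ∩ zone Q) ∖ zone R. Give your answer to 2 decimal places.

43.86

|zone P ∩ zone Q| = 59.7273.
|(zone P ∩ zone Q) ∩ zone R| = 15.8636.
|(zone P ∩ zone Q) ∖ zone R| = 59.7273 − 15.8636 = 43.86.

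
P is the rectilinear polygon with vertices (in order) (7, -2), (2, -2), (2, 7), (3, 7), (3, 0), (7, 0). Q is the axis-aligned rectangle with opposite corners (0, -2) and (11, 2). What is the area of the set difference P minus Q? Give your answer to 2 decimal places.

|P| = 17, |P∩Q| = 12.
|P ∖ Q| = |P| − |P∩Q| = 17 − 12 = 5.00.

5.00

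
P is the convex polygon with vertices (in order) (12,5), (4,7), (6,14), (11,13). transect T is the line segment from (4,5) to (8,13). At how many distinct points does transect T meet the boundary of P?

1

The segment meets the boundary at (4.889,6.778).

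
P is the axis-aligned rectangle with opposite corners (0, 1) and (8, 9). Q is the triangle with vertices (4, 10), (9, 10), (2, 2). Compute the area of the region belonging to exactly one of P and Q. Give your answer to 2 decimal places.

|P| = 64, |Q| = 20, |P∩Q| = 15.3036.
|P △ Q| = |P| + |Q| − 2·|P∩Q| = 64 + 20 − 30.6071 = 53.39.

53.39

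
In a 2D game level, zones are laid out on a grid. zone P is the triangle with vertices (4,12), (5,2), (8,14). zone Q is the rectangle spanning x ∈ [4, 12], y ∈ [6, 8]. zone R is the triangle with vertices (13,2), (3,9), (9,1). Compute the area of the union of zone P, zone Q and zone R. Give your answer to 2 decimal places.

49.55

By inclusion–exclusion:
Individual areas: |zone P| = 21, |zone Q| = 16, |zone R| = 19.
|zone P∩zone Q| = 3.5.
|zone P∩zone R| = 2.1784.
|zone Q∩zone R| = 2.6726.
|zone P∩zone Q∩zone R| = 1.8969.
|zone P ∪ zone Q ∪ zone R| = 56 − 8.3511 + 1.8969 = 49.55.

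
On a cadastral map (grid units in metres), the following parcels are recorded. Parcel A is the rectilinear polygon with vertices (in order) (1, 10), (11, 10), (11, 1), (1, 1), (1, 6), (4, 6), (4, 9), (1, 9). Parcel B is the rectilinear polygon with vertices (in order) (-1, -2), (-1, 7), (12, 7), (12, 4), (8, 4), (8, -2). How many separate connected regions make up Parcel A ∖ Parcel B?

Parcel A ∖ Parcel B splits into 2 disjoint pieces (area 24, area 9).

2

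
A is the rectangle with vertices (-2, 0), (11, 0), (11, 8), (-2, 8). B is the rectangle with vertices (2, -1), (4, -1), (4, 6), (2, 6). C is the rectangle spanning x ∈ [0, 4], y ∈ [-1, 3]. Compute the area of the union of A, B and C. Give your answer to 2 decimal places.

108.00

By inclusion–exclusion:
Individual areas: |A| = 104, |B| = 14, |C| = 16.
|A∩B|: x∈[2,4], y∈[0,6] → 2·6 = 12.
|A∩C|: x∈[0,4], y∈[0,3] → 4·3 = 12.
|B∩C|: x∈[2,4], y∈[-1,3] → 2·4 = 8.
|A∩B∩C| = 6.
|A ∪ B ∪ C| = 134 − 32 + 6 = 108.00.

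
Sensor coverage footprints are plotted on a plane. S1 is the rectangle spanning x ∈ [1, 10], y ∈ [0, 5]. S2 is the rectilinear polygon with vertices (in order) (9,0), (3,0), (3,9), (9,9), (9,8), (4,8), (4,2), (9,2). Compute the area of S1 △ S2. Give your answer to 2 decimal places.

|S1| = 45, |S2| = 24, |S1∩S2| = 15.
|S1 △ S2| = |S1| + |S2| − 2·|S1∩S2| = 45 + 24 − 30 = 39.00.

39.00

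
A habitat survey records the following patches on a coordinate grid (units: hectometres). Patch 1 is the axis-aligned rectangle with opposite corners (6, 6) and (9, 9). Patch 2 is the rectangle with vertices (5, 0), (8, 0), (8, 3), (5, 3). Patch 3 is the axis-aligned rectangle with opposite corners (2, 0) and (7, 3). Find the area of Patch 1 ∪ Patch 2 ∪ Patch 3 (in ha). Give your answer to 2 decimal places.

By inclusion–exclusion:
Individual areas: |Patch 1| = 9, |Patch 2| = 9, |Patch 3| = 15.
|Patch 1∩Patch 2| = 0 (no overlap).
|Patch 1∩Patch 3| = 0 (no overlap).
|Patch 2∩Patch 3|: x∈[5,7], y∈[0,3] → 2·3 = 6.
|Patch 1∩Patch 2∩Patch 3| = 0.
|Patch 1 ∪ Patch 2 ∪ Patch 3| = 33 − 6 + 0 = 27.00.

27.00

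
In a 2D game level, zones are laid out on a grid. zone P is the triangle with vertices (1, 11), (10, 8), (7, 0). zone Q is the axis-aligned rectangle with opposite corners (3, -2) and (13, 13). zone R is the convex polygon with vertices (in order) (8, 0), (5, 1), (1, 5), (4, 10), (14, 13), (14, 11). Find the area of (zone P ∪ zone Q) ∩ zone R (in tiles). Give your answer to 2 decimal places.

83.04

The region (zone P ∪ zone Q) ∩ zone R is the polygon with vertices (13,9.167), (8,0), (5,1), (3,3), (3,7.333), (2.714,7.857), (4,10), (13,12.7).
By the shoelace formula its area is 83.04.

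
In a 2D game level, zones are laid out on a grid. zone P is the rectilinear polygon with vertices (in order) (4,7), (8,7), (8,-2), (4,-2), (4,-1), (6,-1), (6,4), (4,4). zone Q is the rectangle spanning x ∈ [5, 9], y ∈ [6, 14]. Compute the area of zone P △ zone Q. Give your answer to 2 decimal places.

52.00

|zone P| = 26, |zone Q| = 32, |zone P∩zone Q| = 3.
|zone P △ zone Q| = |zone P| + |zone Q| − 2·|zone P∩zone Q| = 26 + 32 − 6 = 52.00.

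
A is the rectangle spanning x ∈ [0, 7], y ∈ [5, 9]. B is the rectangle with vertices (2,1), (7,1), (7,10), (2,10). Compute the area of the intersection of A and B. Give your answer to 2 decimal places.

20.00

|A∩B|: x∈[2,7], y∈[5,9] → 5·4 = 20.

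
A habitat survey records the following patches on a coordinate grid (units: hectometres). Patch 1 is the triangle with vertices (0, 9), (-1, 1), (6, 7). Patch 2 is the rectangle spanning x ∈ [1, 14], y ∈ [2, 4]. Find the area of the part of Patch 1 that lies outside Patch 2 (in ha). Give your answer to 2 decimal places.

|Patch 1| = 25, |Patch 1∩Patch 2| = 0.9643.
|Patch 1 ∖ Patch 2| = |Patch 1| − |Patch 1∩Patch 2| = 25 − 0.9643 = 24.04.

24.04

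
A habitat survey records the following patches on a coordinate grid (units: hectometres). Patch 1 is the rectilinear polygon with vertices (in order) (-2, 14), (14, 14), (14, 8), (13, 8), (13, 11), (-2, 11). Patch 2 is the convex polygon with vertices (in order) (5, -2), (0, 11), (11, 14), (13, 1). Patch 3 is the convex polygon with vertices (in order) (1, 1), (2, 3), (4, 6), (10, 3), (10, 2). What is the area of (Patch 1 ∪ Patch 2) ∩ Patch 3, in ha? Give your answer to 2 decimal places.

The region (Patch 1 ∪ Patch 2) ∩ Patch 3 is the polygon with vertices (2.683,4.024), (4,6), (10,3), (10,2), (3.729,1.303).
By the shoelace formula its area is 20.46.

20.46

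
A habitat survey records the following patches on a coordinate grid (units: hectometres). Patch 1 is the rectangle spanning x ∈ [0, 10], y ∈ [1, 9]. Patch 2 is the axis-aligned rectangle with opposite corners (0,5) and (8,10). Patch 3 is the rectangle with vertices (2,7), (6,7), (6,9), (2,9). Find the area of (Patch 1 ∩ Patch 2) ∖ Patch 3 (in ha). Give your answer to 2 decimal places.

|Patch 1 ∩ Patch 2| = 32.
|(Patch 1 ∩ Patch 2) ∩ Patch 3| = 8.
|(Patch 1 ∩ Patch 2) ∖ Patch 3| = 32 − 8 = 24.00.

24.00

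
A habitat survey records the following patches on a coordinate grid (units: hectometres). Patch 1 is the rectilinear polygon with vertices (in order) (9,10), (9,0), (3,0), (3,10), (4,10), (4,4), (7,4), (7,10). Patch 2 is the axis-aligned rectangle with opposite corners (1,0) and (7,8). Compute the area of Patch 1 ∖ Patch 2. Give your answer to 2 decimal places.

22.00

|Patch 1| = 42, |Patch 1∩Patch 2| = 20.
|Patch 1 ∖ Patch 2| = |Patch 1| − |Patch 1∩Patch 2| = 42 − 20 = 22.00.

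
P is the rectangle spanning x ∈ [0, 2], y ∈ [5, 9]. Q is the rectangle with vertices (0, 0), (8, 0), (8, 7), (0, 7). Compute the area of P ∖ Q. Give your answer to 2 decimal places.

4.00

|P∩Q|: x∈[0,2], y∈[5,7] → 2·2 = 4.
|P| = 8.
|P ∖ Q| = |P| − |P∩Q| = 8 − 4 = 4.00.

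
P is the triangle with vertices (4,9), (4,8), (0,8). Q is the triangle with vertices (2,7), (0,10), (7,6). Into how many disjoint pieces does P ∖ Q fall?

2

P ∖ Q splits into 2 disjoint pieces (area 0.9348, area 0.1905).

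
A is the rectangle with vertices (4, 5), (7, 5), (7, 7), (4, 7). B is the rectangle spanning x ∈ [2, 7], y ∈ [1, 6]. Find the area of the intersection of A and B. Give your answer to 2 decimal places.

|A∩B|: x∈[4,7], y∈[5,6] → 3·1 = 3.

3.00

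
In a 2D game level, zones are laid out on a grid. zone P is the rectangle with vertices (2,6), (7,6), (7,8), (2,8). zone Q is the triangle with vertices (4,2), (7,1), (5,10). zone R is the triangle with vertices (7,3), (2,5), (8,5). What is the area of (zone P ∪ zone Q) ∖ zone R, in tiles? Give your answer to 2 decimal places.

17.78

|zone P ∪ zone Q| = 20.4167.
|(zone P ∪ zone Q) ∩ zone R| = 2.6356.
|(zone P ∪ zone Q) ∖ zone R| = 20.4167 − 2.6356 = 17.78.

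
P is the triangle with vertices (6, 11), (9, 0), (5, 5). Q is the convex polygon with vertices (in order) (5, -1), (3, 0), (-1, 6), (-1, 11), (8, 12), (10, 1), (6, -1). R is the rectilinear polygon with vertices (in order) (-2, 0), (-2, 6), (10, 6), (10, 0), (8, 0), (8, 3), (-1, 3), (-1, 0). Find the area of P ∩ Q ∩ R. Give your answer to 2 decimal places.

7.74

The intersection is the polygon with vertices (8.714,0.357), (8,1.25), (8,3), (6.6,3), (5,5), (5.167,6), (7.364,6), (8.88,0.44).
By the shoelace formula its area is 7.74.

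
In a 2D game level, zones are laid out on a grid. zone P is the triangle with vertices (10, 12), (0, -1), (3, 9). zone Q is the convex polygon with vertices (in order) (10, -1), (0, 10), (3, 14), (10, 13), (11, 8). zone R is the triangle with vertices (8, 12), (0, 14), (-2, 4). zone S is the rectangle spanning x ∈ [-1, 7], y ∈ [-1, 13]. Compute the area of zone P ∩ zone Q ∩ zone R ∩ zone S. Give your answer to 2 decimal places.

The intersection is the polygon with vertices (5.692,10.154), (2.605,7.684), (3,9).
By the shoelace formula its area is 1.54.

1.54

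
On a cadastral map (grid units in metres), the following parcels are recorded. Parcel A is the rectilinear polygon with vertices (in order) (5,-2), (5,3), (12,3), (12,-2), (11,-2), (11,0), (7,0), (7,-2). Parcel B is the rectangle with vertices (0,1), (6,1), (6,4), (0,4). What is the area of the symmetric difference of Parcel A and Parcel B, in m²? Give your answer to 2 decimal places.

|Parcel A| = 27, |Parcel B| = 18, |Parcel A∩Parcel B| = 2.
|Parcel A △ Parcel B| = |Parcel A| + |Parcel B| − 2·|Parcel A∩Parcel B| = 27 + 18 − 4 = 41.00.

41.00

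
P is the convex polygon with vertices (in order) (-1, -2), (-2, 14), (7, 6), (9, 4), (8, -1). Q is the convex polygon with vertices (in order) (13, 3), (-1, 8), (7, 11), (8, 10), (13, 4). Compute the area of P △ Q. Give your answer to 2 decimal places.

|P| = 106, |Q| = 44.5, |P∩Q| = 14.1099.
|P △ Q| = |P| + |Q| − 2·|P∩Q| = 106 + 44.5 − 28.2198 = 122.28.

122.28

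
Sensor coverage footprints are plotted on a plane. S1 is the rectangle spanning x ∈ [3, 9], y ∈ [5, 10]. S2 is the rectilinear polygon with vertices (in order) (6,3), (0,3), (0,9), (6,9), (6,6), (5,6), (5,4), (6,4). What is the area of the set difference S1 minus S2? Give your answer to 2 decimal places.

19.00

|S1| = 30, |S1∩S2| = 11.
|S1 ∖ S2| = |S1| − |S1∩S2| = 30 − 11 = 19.00.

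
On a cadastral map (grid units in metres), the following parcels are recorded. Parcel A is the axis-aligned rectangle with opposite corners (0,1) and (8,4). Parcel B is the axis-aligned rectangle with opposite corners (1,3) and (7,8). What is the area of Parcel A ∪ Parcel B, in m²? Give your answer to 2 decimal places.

48.00

By inclusion–exclusion:
Individual areas: |Parcel A| = 24, |Parcel B| = 30.
|Parcel A∩Parcel B|: x∈[1,7], y∈[3,4] → 6·1 = 6.
|Parcel A ∪ Parcel B| = 54 − 6 = 48.00.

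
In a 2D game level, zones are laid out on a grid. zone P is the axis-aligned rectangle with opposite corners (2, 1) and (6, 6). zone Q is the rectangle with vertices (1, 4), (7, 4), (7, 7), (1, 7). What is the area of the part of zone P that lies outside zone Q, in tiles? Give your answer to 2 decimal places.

12.00

|zone P∩zone Q|: x∈[2,6], y∈[4,6] → 4·2 = 8.
|zone P| = 20.
|zone P ∖ zone Q| = |zone P| − |zone P∩zone Q| = 20 − 8 = 12.00.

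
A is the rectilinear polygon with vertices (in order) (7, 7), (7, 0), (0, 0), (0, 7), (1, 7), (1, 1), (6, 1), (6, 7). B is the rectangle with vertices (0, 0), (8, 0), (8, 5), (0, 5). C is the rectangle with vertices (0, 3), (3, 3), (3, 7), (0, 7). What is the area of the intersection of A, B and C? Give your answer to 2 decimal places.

The intersection is the polygon with vertices (0,5), (1,5), (1,3), (0,3).
By the shoelace formula its area is 2.00.

2.00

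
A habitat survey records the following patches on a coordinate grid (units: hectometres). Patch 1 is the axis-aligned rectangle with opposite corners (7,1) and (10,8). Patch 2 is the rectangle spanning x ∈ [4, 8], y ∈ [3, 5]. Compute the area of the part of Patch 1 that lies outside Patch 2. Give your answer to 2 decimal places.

|Patch 1∩Patch 2|: x∈[7,8], y∈[3,5] → 1·2 = 2.
|Patch 1| = 21.
|Patch 1 ∖ Patch 2| = |Patch 1| − |Patch 1∩Patch 2| = 21 − 2 = 19.00.

19.00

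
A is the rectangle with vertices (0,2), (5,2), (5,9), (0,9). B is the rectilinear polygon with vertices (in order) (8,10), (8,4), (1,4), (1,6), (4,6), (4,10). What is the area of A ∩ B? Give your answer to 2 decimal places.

The intersection is the polygon with vertices (5,9), (5,4), (1,4), (1,6), (4,6), (4,9).
By the shoelace formula its area is 11.00.

11.00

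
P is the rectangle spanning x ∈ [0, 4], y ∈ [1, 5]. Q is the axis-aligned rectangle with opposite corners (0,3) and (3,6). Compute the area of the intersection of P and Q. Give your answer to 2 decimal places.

6.00

|P∩Q|: x∈[0,3], y∈[3,5] → 3·2 = 6.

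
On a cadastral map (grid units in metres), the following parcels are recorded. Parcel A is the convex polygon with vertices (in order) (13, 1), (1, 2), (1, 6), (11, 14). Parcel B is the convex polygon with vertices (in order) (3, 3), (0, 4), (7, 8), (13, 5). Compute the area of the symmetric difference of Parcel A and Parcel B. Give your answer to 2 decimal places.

|Parcel A| = 97, |Parcel B| = 30.5, |Parcel A∩Parcel B| = 29.9083.
|Parcel A △ Parcel B| = |Parcel A| + |Parcel B| − 2·|Parcel A∩Parcel B| = 97 + 30.5 − 59.8166 = 67.68.

67.68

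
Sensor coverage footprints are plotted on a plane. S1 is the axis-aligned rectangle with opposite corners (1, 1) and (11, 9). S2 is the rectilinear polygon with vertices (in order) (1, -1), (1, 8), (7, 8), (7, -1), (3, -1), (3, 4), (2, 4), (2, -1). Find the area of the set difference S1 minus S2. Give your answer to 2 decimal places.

|S1| = 80, |S1∩S2| = 39.
|S1 ∖ S2| = |S1| − |S1∩S2| = 80 − 39 = 41.00.

41.00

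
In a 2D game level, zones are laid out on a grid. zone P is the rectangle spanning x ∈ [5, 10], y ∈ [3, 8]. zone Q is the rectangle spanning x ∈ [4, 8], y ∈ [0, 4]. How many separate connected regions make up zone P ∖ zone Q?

zone P ∖ zone Q is a single connected region.

1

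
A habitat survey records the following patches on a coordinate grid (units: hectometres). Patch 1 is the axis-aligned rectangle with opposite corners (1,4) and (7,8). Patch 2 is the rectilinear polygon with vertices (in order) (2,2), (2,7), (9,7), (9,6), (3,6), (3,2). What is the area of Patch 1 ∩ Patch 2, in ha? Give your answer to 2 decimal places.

The intersection is the polygon with vertices (7,6), (3,6), (3,4), (2,4), (2,7), (7,7).
By the shoelace formula its area is 7.00.

7.00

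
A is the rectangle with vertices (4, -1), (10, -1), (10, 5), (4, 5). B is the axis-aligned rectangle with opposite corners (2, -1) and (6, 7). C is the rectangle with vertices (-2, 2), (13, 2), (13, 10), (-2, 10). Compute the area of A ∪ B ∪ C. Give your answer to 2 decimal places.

By inclusion–exclusion:
Individual areas: |A| = 36, |B| = 32, |C| = 120.
|A∩B|: x∈[4,6], y∈[-1,5] → 2·6 = 12.
|A∩C|: x∈[4,10], y∈[2,5] → 6·3 = 18.
|B∩C|: x∈[2,6], y∈[2,7] → 4·5 = 20.
|A∩B∩C| = 6.
|A ∪ B ∪ C| = 188 − 50 + 6 = 144.00.

144.00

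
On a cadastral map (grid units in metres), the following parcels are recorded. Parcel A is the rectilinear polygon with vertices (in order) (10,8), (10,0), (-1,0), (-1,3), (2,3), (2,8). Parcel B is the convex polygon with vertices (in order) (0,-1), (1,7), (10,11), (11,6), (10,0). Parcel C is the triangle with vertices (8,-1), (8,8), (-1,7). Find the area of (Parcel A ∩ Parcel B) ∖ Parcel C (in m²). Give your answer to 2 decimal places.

33.28

|Parcel A ∩ Parcel B| = 68.7153.
|(Parcel A ∩ Parcel B) ∩ Parcel C| = 35.4375.
|(Parcel A ∩ Parcel B) ∖ Parcel C| = 68.7153 − 35.4375 = 33.28.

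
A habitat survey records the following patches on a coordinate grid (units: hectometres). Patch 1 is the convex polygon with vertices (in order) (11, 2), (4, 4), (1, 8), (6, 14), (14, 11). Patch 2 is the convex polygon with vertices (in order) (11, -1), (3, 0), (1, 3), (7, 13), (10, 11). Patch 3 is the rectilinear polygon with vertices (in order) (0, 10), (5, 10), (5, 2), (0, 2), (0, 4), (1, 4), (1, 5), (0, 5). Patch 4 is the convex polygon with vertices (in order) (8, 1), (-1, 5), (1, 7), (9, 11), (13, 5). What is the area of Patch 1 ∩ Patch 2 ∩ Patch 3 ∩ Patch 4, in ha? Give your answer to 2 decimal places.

The intersection is the polygon with vertices (4.429,8.714), (5,9), (5,3.714), (4,4), (2.667,5.778).
By the shoelace formula its area is 7.45.

7.45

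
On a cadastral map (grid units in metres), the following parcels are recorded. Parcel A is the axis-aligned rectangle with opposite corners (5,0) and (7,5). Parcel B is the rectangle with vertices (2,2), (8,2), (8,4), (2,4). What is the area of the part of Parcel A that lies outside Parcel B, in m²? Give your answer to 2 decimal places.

|Parcel A∩Parcel B|: x∈[5,7], y∈[2,4] → 2·2 = 4.
|Parcel A| = 10.
|Parcel A ∖ Parcel B| = |Parcel A| − |Parcel A∩Parcel B| = 10 − 4 = 6.00.

6.00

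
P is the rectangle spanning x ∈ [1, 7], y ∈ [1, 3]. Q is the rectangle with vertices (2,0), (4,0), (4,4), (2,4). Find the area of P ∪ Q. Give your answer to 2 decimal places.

By inclusion–exclusion:
Individual areas: |P| = 12, |Q| = 8.
|P∩Q|: x∈[2,4], y∈[1,3] → 2·2 = 4.
|P ∪ Q| = 20 − 4 = 16.00.

16.00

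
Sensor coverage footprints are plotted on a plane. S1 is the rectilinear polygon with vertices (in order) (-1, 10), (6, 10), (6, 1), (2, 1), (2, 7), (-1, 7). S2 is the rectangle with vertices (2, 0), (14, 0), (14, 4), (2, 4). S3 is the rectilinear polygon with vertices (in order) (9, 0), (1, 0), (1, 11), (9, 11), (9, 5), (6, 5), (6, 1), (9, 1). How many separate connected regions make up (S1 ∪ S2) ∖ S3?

2

(S1 ∪ S2) ∖ S3 splits into 2 disjoint pieces (area 29, area 6).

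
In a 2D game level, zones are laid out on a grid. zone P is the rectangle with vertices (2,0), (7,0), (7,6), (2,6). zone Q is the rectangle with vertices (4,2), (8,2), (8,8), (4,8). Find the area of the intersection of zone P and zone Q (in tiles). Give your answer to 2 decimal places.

|zone P∩zone Q|: x∈[4,7], y∈[2,6] → 3·4 = 12.

12.00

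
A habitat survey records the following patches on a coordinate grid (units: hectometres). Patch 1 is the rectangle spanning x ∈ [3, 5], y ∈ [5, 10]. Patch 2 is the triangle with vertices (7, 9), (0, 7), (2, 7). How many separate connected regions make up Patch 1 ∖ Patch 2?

Patch 1 ∖ Patch 2 splits into 2 disjoint pieces (area 5.6, area 3.7143).

2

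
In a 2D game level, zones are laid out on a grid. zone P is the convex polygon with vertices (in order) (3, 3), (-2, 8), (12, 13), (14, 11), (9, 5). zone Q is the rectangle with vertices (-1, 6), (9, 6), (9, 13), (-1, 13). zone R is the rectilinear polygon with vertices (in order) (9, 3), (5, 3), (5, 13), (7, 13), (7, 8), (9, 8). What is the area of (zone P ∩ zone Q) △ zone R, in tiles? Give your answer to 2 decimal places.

43.50

|zone P ∩ zone Q| = 40.9286.
|(zone P ∩ zone Q) ∩ zone R| = 13.7143.
|(zone P ∩ zone Q) △ zone R| = 40.9286 + 30 − 27.4286 = 43.50.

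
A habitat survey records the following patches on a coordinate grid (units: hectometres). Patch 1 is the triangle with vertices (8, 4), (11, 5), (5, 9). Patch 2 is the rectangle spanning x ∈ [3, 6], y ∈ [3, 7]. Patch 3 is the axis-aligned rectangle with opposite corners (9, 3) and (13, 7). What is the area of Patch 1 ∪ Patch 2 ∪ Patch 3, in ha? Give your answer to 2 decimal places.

By inclusion–exclusion:
Individual areas: |Patch 1| = 9, |Patch 2| = 12, |Patch 3| = 16.
|Patch 1∩Patch 2| = 0.
|Patch 1∩Patch 3| = 2.
|Patch 2∩Patch 3| = 0 (no overlap).
|Patch 1∩Patch 2∩Patch 3| = 0.
|Patch 1 ∪ Patch 2 ∪ Patch 3| = 37 − 2 + 0 = 35.00.

35.00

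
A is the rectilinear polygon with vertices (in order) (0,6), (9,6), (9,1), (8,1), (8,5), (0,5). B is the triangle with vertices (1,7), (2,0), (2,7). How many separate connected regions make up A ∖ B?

A ∖ B splits into 2 disjoint pieces (area 1.2143, area 11).

2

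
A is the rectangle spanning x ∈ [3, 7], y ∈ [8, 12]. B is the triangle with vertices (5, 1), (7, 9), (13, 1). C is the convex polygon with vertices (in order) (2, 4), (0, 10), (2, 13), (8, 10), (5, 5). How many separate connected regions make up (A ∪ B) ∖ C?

2

(A ∪ B) ∖ C splits into 2 disjoint pieces (area 2.25, area 31.8307).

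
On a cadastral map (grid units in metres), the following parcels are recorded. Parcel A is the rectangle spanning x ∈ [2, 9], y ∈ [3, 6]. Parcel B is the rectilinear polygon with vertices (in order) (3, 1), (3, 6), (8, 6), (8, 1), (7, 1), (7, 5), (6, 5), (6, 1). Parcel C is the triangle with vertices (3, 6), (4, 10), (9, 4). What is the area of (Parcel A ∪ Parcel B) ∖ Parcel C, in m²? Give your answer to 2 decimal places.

|Parcel A ∪ Parcel B| = 29.
|(Parcel A ∪ Parcel B) ∩ Parcel C| = 4.3333.
|(Parcel A ∪ Parcel B) ∖ Parcel C| = 29 − 4.3333 = 24.67.

24.67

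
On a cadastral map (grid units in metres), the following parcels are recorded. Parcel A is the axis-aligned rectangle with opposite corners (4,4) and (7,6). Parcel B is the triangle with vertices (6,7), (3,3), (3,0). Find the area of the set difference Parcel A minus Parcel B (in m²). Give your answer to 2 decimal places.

|Parcel A| = 6, |Parcel A∩Parcel B| = 1.244.
|Parcel A ∖ Parcel B| = |Parcel A| − |Parcel A∩Parcel B| = 6 − 1.244 = 4.76.

4.76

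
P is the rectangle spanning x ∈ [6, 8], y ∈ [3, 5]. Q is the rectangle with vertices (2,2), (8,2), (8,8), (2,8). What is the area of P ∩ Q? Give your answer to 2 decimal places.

4.00

|P∩Q|: x∈[6,8], y∈[3,5] → 2·2 = 4.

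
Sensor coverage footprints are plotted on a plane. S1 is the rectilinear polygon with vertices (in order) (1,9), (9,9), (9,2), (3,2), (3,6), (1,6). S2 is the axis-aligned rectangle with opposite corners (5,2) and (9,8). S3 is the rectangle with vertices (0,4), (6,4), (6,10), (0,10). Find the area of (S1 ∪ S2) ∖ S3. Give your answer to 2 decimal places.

27.00

|S1 ∪ S2| = 48.
|(S1 ∪ S2) ∩ S3| = 21.
|(S1 ∪ S2) ∖ S3| = 48 − 21 = 27.00.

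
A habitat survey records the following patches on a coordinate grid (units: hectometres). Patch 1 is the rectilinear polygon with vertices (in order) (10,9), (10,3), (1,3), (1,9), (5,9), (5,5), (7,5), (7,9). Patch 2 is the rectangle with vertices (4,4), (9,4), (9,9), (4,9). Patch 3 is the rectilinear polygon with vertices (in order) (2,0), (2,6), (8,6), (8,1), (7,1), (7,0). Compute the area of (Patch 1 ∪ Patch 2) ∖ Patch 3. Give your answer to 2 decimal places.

|Patch 1 ∪ Patch 2| = 54.
|(Patch 1 ∪ Patch 2) ∩ Patch 3| = 18.
|(Patch 1 ∪ Patch 2) ∖ Patch 3| = 54 − 18 = 36.00.

36.00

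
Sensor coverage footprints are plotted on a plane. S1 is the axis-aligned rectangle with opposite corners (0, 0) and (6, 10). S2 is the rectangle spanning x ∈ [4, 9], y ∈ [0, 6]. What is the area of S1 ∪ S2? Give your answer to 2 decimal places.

By inclusion–exclusion:
Individual areas: |S1| = 60, |S2| = 30.
|S1∩S2|: x∈[4,6], y∈[0,6] → 2·6 = 12.
|S1 ∪ S2| = 90 − 12 = 78.00.

78.00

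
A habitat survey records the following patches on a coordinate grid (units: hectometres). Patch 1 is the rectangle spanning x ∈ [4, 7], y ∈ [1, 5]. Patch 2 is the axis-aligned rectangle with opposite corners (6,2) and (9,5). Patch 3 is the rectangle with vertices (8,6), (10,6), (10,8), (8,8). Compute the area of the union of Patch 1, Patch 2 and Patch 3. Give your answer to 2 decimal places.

22.00

By inclusion–exclusion:
Individual areas: |Patch 1| = 12, |Patch 2| = 9, |Patch 3| = 4.
|Patch 1∩Patch 2|: x∈[6,7], y∈[2,5] → 1·3 = 3.
|Patch 1∩Patch 3| = 0 (no overlap).
|Patch 2∩Patch 3| = 0 (no overlap).
|Patch 1∩Patch 2∩Patch 3| = 0.
|Patch 1 ∪ Patch 2 ∪ Patch 3| = 25 − 3 + 0 = 22.00.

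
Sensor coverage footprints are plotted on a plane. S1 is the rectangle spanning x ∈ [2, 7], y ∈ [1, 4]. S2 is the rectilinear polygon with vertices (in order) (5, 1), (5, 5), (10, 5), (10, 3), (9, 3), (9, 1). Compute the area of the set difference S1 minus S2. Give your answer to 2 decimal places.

|S1| = 15, |S1∩S2| = 6.
|S1 ∖ S2| = |S1| − |S1∩S2| = 15 − 6 = 9.00.

9.00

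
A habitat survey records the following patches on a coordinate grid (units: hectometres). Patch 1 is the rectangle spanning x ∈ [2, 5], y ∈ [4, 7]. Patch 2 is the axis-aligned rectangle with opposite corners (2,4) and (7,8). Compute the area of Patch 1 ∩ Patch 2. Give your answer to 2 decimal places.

|Patch 1∩Patch 2|: x∈[2,5], y∈[4,7] → 3·3 = 9.

9.00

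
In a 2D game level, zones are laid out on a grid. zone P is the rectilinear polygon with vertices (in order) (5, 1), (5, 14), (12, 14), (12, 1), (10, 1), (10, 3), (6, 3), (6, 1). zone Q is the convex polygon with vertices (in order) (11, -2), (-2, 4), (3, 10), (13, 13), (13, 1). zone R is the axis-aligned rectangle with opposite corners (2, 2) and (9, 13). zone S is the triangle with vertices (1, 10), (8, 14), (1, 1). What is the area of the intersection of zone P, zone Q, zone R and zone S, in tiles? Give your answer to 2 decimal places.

The intersection is the polygon with vertices (5,10.6), (6.394,11.018), (5,8.429).
By the shoelace formula its area is 1.51.

1.51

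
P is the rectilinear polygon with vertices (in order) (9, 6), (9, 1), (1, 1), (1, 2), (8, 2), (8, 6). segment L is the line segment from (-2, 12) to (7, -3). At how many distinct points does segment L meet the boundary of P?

2

The segment meets the boundary at (4.6,1), (4,2).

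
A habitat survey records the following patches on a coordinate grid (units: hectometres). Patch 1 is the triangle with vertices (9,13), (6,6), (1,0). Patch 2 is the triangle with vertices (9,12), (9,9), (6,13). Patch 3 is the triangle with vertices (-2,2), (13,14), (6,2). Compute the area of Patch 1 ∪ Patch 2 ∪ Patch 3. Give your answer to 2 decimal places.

By inclusion–exclusion:
Individual areas: |Patch 1| = 8.5, |Patch 2| = 4.5, |Patch 3| = 48.
|Patch 1∩Patch 2| = 0.4546.
|Patch 1∩Patch 3| = 6.709.
|Patch 2∩Patch 3| = 0.7594.
|Patch 1∩Patch 2∩Patch 3| = 0.
|Patch 1 ∪ Patch 2 ∪ Patch 3| = 61 − 7.923 + 0 = 53.08.

53.08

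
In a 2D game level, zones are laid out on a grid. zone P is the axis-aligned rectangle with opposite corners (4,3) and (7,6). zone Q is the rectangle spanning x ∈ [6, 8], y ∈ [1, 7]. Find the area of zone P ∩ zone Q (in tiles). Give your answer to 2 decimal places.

|zone P∩zone Q|: x∈[6,7], y∈[3,6] → 1·3 = 3.

3.00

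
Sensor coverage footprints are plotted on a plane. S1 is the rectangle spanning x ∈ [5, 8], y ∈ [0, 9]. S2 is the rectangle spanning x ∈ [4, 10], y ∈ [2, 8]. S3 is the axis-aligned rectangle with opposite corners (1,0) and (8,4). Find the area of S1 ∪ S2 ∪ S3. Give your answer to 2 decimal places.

By inclusion–exclusion:
Individual areas: |S1| = 27, |S2| = 36, |S3| = 28.
|S1∩S2|: x∈[5,8], y∈[2,8] → 3·6 = 18.
|S1∩S3|: x∈[5,8], y∈[0,4] → 3·4 = 12.
|S2∩S3|: x∈[4,8], y∈[2,4] → 4·2 = 8.
|S1∩S2∩S3| = 6.
|S1 ∪ S2 ∪ S3| = 91 − 38 + 6 = 59.00.

59.00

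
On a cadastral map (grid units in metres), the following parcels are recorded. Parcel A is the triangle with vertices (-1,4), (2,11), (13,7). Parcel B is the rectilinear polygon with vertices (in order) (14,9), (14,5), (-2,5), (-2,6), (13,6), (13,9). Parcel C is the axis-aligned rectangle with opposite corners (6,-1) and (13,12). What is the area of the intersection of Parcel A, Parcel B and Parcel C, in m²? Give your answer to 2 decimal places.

0.58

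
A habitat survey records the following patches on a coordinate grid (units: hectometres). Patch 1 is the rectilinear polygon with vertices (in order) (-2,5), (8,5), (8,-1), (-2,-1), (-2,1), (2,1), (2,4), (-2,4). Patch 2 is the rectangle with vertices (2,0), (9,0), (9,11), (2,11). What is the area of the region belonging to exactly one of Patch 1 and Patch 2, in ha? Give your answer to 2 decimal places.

65.00

|Patch 1| = 48, |Patch 2| = 77, |Patch 1∩Patch 2| = 30.
|Patch 1 △ Patch 2| = |Patch 1| + |Patch 2| − 2·|Patch 1∩Patch 2| = 48 + 77 − 60 = 65.00.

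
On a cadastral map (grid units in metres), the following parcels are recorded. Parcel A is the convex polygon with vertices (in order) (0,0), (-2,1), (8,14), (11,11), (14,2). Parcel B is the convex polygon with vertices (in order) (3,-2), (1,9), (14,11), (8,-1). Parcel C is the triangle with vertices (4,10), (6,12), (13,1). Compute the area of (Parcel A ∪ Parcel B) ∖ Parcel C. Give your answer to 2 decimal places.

|Parcel A ∪ Parcel B| = 141.0261.
|(Parcel A ∪ Parcel B) ∩ Parcel C| = 16.3467.
|(Parcel A ∪ Parcel B) ∖ Parcel C| = 141.0261 − 16.3467 = 124.68.

124.68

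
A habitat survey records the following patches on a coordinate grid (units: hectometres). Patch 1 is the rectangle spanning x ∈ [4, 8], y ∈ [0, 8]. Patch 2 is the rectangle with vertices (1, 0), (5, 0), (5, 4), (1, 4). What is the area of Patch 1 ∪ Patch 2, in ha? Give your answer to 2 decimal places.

44.00

By inclusion–exclusion:
Individual areas: |Patch 1| = 32, |Patch 2| = 16.
|Patch 1∩Patch 2|: x∈[4,5], y∈[0,4] → 1·4 = 4.
|Patch 1 ∪ Patch 2| = 48 − 4 = 44.00.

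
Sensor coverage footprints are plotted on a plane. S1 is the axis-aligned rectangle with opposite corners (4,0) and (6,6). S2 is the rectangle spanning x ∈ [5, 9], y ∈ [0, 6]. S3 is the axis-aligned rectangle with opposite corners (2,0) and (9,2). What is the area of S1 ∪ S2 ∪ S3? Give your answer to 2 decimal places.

By inclusion–exclusion:
Individual areas: |S1| = 12, |S2| = 24, |S3| = 14.
|S1∩S2|: x∈[5,6], y∈[0,6] → 1·6 = 6.
|S1∩S3|: x∈[4,6], y∈[0,2] → 2·2 = 4.
|S2∩S3|: x∈[5,9], y∈[0,2] → 4·2 = 8.
|S1∩S2∩S3| = 2.
|S1 ∪ S2 ∪ S3| = 50 − 18 + 2 = 34.00.

34.00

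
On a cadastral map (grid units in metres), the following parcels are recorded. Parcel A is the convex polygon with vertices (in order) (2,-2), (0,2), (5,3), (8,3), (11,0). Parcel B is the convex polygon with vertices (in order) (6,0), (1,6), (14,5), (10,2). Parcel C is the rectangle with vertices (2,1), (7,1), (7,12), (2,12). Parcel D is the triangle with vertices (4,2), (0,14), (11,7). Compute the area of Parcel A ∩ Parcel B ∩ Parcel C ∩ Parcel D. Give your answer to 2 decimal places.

The intersection is the polygon with vertices (3.778,2.667), (3.75,2.75), (5,3), (5.4,3), (4.209,2.149).
By the shoelace formula its area is 0.61.

0.61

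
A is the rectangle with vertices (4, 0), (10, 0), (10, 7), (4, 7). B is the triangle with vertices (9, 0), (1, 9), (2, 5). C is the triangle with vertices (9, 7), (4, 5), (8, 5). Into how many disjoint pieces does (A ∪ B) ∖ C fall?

(A ∪ B) ∖ C is a single connected region.

1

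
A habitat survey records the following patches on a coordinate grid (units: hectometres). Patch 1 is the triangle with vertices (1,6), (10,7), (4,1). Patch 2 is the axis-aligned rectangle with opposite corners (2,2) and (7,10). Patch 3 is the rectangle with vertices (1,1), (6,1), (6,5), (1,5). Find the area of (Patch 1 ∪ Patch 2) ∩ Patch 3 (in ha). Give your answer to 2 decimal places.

12.93

The region (Patch 1 ∪ Patch 2) ∩ Patch 3 is the polygon with vertices (5,2), (4,1), (3.4,2), (2,2), (2,4.333), (1.6,5), (6,5), (6,2).
By the shoelace formula its area is 12.93.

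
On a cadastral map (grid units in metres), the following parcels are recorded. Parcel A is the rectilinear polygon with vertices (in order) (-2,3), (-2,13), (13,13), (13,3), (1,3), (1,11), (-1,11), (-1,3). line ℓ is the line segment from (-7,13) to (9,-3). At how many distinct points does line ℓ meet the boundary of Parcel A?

4

The segment meets the boundary at (3,3), (1,5), (-1,7), (-2,8).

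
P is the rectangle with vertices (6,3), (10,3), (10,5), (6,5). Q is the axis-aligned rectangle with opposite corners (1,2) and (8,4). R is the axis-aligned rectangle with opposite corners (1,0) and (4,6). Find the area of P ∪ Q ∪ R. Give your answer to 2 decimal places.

By inclusion–exclusion:
Individual areas: |P| = 8, |Q| = 14, |R| = 18.
|P∩Q|: x∈[6,8], y∈[3,4] → 2·1 = 2.
|P∩R| = 0 (no overlap).
|Q∩R|: x∈[1,4], y∈[2,4] → 3·2 = 6.
|P∩Q∩R| = 0.
|P ∪ Q ∪ R| = 40 − 8 + 0 = 32.00.

32.00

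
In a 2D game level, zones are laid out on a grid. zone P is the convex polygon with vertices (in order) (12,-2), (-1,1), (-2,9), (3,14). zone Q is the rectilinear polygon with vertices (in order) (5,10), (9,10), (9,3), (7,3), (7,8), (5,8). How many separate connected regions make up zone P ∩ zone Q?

zone P ∩ zone Q splits into 2 disjoint pieces (area 1.625, area 4.2222).

2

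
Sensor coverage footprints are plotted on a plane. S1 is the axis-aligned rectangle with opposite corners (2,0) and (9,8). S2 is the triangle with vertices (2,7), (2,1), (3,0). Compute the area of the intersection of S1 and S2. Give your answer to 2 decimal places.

The intersection is the polygon with vertices (2,7), (3,0), (2,1).
By the shoelace formula its area is 3.00.

3.00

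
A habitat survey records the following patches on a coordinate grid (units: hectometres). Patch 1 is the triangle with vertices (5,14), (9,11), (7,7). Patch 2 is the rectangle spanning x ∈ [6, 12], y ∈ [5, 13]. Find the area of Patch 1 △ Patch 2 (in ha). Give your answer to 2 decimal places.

39.83

|Patch 1| = 11, |Patch 2| = 48, |Patch 1∩Patch 2| = 9.5833.
|Patch 1 △ Patch 2| = |Patch 1| + |Patch 2| − 2·|Patch 1∩Patch 2| = 11 + 48 − 19.1667 = 39.83.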